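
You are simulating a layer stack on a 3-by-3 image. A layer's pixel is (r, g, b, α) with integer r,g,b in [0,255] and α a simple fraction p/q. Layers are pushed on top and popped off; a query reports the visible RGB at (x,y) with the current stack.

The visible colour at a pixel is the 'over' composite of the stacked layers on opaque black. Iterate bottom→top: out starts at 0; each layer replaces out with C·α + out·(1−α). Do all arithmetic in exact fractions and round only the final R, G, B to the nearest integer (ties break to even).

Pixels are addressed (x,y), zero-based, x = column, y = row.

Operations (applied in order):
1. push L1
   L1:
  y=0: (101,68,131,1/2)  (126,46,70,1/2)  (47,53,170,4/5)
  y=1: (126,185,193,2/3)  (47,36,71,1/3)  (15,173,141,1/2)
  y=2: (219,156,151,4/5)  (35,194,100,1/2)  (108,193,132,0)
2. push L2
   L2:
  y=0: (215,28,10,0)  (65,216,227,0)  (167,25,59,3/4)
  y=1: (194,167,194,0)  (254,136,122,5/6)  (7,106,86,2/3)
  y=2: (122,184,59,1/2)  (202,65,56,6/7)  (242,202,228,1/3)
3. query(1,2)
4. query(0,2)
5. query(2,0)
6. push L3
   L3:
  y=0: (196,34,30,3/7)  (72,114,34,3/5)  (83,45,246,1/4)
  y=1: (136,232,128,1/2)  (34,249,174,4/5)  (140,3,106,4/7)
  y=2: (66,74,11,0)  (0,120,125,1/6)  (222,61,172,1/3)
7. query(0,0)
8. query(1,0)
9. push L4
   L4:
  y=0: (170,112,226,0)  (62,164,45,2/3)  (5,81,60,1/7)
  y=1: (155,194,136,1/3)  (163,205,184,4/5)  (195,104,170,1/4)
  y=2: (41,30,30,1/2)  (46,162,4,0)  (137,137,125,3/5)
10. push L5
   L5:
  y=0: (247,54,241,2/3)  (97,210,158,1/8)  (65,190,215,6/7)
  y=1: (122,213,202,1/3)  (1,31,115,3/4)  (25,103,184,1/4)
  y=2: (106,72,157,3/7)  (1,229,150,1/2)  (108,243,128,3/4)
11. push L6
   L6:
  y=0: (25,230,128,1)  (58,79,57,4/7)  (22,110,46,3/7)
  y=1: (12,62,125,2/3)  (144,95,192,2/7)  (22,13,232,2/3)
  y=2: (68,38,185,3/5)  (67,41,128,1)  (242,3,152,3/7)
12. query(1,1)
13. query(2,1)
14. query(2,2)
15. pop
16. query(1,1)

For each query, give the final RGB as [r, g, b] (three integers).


(1,2) stack=L1,L2; from [0,0,0]:
L1 α=1/2: [35/2, 97, 50]
L2 α=6/7: [2459/14, 487/7, 386/7]
→ [176, 70, 55]

(0,2) stack=L1,L2; from [0,0,0]:
+L1 (α=4/5) → [876/5, 624/5, 604/5]
+L2 (α=1/2) → [743/5, 772/5, 899/10]
= [149, 154, 90]

at x=2,y=0 over L1,L2:
after L1 α=4/5: [188/5, 212/5, 136]
after L2 α=3/4: [2693/20, 587/20, 313/4]
→ [135, 29, 78]

query (0,0) [L1,L2,L3] — begin 0,0,0
+L1 (α=1/2) → [101/2, 34, 131/2]
+L2 (α=0) → [101/2, 34, 131/2]
+L3 (α=3/7) → [790/7, 34, 352/7]
rounded: [113, 34, 50]

(1,0) stack=L1,L2,L3; from [0,0,0]:
after L1 α=1/2: [63, 23, 35]
after L2 α=0: [63, 23, 35]
after L3 α=3/5: [342/5, 388/5, 172/5]
rounded: [68, 78, 34]

(1,1) stack=L1,L2,L3,L4,L5,L6; from [0,0,0]:
after L1 α=1/3: [47/3, 12, 71/3]
after L2 α=5/6: [3857/18, 346/3, 1901/18]
after L3 α=4/5: [1261/18, 3334/15, 14429/90]
after L4 α=4/5: [12997/90, 15634/75, 80669/450]
after L5 α=3/4: [13267/360, 22609/300, 235919/1800]
after L6 α=2/7: [34003/504, 34009/420, 374159/2520]
rounded: [67, 81, 148]

at x=2,y=1 over L1,L2,L3,L4,L5,L6:
after L1 α=1/2: [15/2, 173/2, 141/2]
after L2 α=2/3: [43/6, 199/2, 485/6]
after L3 α=4/7: [1163/14, 621/14, 1333/14]
after L4 α=1/4: [6219/56, 3319/56, 6379/56]
after L5 α=1/4: [20057/224, 15725/224, 29441/224]
after L6 α=2/3: [9971/224, 7183/224, 44459/224]
→ [45, 32, 198]

at x=2,y=2 over L1,L2,L3,L4,L5,L6:
+L1 (α=0) → [0, 0, 0]
+L2 (α=1/3) → [242/3, 202/3, 76]
+L3 (α=1/3) → [1150/9, 587/9, 108]
+L4 (α=3/5) → [5999/45, 4873/45, 591/5]
+L5 (α=3/4) → [20579/180, 18839/90, 2511/20]
+L6 (α=3/7) → [7607/45, 38083/315, 4791/35]
rounded: [169, 121, 137]

query (1,1) [L1,L2,L3,L4,L5] — begin 0,0,0
after L1 α=1/3: [47/3, 12, 71/3]
after L2 α=5/6: [3857/18, 346/3, 1901/18]
after L3 α=4/5: [1261/18, 3334/15, 14429/90]
after L4 α=4/5: [12997/90, 15634/75, 80669/450]
after L5 α=3/4: [13267/360, 22609/300, 235919/1800]
= [37, 75, 131]


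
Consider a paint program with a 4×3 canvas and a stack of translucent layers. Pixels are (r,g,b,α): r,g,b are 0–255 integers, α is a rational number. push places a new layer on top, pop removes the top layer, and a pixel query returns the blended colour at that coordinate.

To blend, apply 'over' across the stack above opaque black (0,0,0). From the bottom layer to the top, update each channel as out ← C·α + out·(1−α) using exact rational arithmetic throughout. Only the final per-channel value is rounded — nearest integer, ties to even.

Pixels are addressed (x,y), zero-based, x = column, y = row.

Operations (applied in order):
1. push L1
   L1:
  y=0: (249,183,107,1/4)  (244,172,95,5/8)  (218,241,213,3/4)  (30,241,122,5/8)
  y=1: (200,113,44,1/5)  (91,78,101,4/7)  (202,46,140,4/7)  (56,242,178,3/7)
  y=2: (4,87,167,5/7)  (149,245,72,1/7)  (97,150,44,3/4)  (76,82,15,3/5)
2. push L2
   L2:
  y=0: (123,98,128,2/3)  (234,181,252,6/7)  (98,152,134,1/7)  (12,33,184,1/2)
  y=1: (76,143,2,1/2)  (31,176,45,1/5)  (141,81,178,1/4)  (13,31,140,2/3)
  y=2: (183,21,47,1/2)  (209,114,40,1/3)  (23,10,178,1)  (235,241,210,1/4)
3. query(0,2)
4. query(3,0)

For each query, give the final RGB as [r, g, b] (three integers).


query (0,2) [L1,L2] — begin 0,0,0
after L1 α=5/7: [20/7, 435/7, 835/7]
after L2 α=1/2: [1301/14, 291/7, 582/7]
rounded: [93, 42, 83]

(3,0) stack=L1,L2; from [0,0,0]:
+L1 (α=5/8) → [75/4, 1205/8, 305/4]
+L2 (α=1/2) → [123/8, 1469/16, 1041/8]
rounded: [15, 92, 130]


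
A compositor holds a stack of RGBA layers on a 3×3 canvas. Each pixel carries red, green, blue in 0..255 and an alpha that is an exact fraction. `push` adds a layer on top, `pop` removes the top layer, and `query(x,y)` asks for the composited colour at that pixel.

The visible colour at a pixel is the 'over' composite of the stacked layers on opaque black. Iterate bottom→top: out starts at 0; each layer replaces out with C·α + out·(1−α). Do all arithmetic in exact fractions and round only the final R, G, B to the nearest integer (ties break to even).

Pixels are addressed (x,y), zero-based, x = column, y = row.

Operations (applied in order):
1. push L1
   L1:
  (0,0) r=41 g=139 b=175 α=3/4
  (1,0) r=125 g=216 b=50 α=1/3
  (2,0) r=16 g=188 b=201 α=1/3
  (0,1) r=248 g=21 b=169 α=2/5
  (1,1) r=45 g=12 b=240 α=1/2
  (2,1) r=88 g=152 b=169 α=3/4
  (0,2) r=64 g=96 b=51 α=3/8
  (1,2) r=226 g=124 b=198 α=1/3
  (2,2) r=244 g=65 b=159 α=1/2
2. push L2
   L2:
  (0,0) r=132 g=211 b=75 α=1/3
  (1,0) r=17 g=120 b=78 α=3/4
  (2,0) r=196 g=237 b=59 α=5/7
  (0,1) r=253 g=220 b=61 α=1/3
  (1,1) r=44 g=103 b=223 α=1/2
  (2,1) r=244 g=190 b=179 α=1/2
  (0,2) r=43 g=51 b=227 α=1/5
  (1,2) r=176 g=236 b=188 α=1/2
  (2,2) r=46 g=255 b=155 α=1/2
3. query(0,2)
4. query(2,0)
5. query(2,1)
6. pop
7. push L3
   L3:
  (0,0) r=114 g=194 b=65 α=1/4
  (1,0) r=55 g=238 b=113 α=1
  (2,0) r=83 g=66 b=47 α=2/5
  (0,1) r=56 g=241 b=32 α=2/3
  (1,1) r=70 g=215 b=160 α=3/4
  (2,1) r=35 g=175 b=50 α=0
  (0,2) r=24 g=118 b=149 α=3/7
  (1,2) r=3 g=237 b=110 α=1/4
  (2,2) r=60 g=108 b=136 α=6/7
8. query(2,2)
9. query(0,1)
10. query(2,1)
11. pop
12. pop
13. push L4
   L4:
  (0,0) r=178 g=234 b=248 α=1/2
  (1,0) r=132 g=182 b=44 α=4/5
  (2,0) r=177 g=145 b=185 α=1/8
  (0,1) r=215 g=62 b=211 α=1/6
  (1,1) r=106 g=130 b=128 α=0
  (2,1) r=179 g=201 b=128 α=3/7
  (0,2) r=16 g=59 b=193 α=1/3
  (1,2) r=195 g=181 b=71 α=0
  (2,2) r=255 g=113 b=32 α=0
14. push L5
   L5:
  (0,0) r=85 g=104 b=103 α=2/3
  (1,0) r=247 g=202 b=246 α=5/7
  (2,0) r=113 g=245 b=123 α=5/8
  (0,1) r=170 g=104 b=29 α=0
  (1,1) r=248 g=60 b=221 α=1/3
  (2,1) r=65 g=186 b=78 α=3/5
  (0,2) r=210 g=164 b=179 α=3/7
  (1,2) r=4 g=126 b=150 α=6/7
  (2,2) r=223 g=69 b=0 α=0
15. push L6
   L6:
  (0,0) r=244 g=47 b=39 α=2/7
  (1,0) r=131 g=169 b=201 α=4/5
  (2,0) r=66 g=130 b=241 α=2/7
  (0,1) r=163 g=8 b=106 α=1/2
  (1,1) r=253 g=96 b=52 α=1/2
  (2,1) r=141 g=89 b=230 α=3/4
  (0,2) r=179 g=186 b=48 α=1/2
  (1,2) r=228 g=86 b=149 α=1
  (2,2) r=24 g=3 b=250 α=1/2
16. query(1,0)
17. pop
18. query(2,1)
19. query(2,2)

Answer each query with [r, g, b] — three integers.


query (0,2) [L1,L2] — begin 0,0,0
+L1 (α=3/8) → [24, 36, 153/8]
+L2 (α=1/5) → [139/5, 39, 607/10]
→ [28, 39, 61]

at x=2,y=0 over L1,L2:
L1 α=1/3: [16/3, 188/3, 67]
L2 α=5/7: [2972/21, 3931/21, 429/7]
rounded: [142, 187, 61]

at x=2,y=1 over L1,L2:
after L1 α=3/4: [66, 114, 507/4]
after L2 α=1/2: [155, 152, 1223/8]
→ [155, 152, 153]

query (2,2) [L1,L3] — begin 0,0,0
after L1 α=1/2: [122, 65/2, 159/2]
after L3 α=6/7: [482/7, 1361/14, 1791/14]
= [69, 97, 128]

at x=0,y=1 over L1,L3:
+L1 (α=2/5) → [496/5, 42/5, 338/5]
+L3 (α=2/3) → [352/5, 2452/15, 658/15]
= [70, 163, 44]

query (2,1) [L1,L3] — begin 0,0,0
after L1 α=3/4: [66, 114, 507/4]
after L3 α=0: [66, 114, 507/4]
rounded: [66, 114, 127]

at x=1,y=0 over L4,L5,L6:
after L4 α=4/5: [528/5, 728/5, 176/5]
after L5 α=5/7: [1033/5, 6506/35, 6502/35]
after L6 α=4/5: [3653/25, 30166/175, 34642/175]
→ [146, 172, 198]

at x=2,y=1 over L4,L5:
L4 α=3/7: [537/7, 603/7, 384/7]
L5 α=3/5: [2439/35, 5112/35, 2406/35]
rounded: [70, 146, 69]

query (2,2) [L4,L5] — begin 0,0,0
L4 α=0: [0, 0, 0]
L5 α=0: [0, 0, 0]
rounded: [0, 0, 0]


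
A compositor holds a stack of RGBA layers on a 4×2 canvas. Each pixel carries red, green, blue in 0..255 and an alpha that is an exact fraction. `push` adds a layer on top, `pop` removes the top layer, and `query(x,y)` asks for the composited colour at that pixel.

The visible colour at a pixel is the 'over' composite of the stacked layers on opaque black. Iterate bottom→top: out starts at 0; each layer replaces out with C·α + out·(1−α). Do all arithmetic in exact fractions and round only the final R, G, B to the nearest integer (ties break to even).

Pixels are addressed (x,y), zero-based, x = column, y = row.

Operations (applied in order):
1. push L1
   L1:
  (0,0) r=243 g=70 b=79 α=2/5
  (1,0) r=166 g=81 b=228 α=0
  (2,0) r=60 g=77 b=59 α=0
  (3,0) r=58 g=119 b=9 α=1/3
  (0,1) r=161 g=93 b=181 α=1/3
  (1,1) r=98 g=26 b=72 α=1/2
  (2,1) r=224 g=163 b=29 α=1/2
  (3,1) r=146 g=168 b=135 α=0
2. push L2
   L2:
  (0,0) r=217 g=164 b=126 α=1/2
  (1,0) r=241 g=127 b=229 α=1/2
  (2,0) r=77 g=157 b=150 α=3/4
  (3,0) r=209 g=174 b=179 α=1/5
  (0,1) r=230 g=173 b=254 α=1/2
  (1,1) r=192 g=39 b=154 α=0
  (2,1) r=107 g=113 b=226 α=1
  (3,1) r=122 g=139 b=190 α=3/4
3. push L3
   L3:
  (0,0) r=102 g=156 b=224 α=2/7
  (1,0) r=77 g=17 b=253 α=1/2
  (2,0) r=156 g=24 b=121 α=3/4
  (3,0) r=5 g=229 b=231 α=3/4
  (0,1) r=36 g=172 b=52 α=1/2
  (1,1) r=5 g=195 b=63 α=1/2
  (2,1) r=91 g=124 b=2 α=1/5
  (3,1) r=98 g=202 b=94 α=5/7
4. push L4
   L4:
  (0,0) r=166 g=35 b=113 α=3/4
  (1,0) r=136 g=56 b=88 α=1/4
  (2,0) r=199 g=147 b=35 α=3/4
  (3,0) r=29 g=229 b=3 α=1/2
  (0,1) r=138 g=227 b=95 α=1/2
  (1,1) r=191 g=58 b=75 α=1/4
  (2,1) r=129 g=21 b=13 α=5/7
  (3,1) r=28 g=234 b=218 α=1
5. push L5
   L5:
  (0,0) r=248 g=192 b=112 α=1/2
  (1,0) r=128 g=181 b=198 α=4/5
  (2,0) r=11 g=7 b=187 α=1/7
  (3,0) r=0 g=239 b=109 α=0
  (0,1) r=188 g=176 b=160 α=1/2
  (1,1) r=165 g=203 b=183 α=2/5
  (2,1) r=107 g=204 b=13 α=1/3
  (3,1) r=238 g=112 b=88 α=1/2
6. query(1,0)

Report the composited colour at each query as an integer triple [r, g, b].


at x=1,y=0 over L1,L2,L3,L4,L5:
+L1 (α=0) → [0, 0, 0]
+L2 (α=1/2) → [241/2, 127/2, 229/2]
+L3 (α=1/2) → [395/4, 161/4, 735/4]
+L4 (α=1/4) → [1729/16, 707/16, 2557/16]
+L5 (α=4/5) → [9921/80, 12291/80, 15229/80]
rounded: [124, 154, 190]


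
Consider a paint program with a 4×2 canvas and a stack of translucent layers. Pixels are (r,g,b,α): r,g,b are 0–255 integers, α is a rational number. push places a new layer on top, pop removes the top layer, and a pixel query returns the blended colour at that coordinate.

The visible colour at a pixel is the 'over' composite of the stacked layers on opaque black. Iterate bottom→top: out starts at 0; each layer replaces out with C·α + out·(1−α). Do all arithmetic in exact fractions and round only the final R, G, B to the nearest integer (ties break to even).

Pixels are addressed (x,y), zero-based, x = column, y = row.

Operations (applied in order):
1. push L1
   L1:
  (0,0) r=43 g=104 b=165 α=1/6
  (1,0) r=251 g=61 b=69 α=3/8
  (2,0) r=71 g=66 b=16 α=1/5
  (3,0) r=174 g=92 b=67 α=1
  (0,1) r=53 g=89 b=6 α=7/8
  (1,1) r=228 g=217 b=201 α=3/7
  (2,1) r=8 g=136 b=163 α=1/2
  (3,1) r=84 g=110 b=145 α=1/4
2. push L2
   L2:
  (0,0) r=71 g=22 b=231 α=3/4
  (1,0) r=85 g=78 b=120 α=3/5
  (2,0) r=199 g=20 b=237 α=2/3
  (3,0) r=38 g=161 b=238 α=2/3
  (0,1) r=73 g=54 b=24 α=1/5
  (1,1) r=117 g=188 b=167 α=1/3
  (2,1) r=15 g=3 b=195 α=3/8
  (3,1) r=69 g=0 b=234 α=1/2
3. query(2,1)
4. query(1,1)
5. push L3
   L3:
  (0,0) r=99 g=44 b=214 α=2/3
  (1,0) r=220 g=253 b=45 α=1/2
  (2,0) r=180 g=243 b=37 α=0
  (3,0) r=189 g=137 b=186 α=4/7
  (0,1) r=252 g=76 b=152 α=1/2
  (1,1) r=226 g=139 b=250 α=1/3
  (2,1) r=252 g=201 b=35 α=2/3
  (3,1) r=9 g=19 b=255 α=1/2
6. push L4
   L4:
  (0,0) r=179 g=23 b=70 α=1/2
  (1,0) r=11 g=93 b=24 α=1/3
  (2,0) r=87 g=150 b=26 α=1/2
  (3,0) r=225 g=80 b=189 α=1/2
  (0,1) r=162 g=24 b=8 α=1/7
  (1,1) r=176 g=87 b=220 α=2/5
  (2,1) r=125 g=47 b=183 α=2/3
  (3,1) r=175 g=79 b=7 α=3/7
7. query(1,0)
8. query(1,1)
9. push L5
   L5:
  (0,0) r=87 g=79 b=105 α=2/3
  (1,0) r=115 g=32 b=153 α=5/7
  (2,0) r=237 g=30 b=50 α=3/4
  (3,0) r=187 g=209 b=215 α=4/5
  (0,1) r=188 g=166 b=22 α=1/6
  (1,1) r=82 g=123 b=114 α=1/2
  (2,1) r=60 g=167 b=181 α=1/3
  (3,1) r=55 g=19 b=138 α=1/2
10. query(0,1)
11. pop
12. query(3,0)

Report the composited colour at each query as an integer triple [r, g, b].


query (2,1) [L1,L2] — begin 0,0,0
after L1 α=1/2: [4, 68, 163/2]
after L2 α=3/8: [65/8, 349/8, 1985/16]
→ [8, 44, 124]

(1,1) stack=L1,L2; from [0,0,0]:
+L1 (α=3/7) → [684/7, 93, 603/7]
+L2 (α=1/3) → [729/7, 374/3, 2375/21]
= [104, 125, 113]

(1,0) stack=L1,L2,L3,L4; from [0,0,0]:
after L1 α=3/8: [753/8, 183/8, 207/8]
after L2 α=3/5: [1773/20, 1119/20, 1647/20]
after L3 α=1/2: [6173/40, 6179/40, 2547/40]
after L4 α=1/3: [2131/20, 8039/60, 1009/20]
= [107, 134, 50]

at x=1,y=1 over L1,L2,L3,L4:
after L1 α=3/7: [684/7, 93, 603/7]
after L2 α=1/3: [729/7, 374/3, 2375/21]
after L3 α=1/3: [3040/21, 1165/9, 10000/63]
after L4 α=2/5: [5504/35, 1687/15, 3848/21]
= [157, 112, 183]

(0,1) stack=L1,L2,L3,L4,L5; from [0,0,0]:
L1 α=7/8: [371/8, 623/8, 21/4]
L2 α=1/5: [517/10, 731/10, 9]
L3 α=1/2: [3037/20, 1491/20, 161/2]
L4 α=1/7: [1533/10, 4713/70, 491/7]
L5 α=1/6: [1909/12, 7037/84, 2609/42]
= [159, 84, 62]

at x=3,y=0 over L1,L2,L3,L4:
L1 α=1: [174, 92, 67]
L2 α=2/3: [250/3, 138, 181]
L3 α=4/7: [1006/7, 962/7, 1287/7]
L4 α=1/2: [2581/14, 761/7, 1305/7]
= [184, 109, 186]


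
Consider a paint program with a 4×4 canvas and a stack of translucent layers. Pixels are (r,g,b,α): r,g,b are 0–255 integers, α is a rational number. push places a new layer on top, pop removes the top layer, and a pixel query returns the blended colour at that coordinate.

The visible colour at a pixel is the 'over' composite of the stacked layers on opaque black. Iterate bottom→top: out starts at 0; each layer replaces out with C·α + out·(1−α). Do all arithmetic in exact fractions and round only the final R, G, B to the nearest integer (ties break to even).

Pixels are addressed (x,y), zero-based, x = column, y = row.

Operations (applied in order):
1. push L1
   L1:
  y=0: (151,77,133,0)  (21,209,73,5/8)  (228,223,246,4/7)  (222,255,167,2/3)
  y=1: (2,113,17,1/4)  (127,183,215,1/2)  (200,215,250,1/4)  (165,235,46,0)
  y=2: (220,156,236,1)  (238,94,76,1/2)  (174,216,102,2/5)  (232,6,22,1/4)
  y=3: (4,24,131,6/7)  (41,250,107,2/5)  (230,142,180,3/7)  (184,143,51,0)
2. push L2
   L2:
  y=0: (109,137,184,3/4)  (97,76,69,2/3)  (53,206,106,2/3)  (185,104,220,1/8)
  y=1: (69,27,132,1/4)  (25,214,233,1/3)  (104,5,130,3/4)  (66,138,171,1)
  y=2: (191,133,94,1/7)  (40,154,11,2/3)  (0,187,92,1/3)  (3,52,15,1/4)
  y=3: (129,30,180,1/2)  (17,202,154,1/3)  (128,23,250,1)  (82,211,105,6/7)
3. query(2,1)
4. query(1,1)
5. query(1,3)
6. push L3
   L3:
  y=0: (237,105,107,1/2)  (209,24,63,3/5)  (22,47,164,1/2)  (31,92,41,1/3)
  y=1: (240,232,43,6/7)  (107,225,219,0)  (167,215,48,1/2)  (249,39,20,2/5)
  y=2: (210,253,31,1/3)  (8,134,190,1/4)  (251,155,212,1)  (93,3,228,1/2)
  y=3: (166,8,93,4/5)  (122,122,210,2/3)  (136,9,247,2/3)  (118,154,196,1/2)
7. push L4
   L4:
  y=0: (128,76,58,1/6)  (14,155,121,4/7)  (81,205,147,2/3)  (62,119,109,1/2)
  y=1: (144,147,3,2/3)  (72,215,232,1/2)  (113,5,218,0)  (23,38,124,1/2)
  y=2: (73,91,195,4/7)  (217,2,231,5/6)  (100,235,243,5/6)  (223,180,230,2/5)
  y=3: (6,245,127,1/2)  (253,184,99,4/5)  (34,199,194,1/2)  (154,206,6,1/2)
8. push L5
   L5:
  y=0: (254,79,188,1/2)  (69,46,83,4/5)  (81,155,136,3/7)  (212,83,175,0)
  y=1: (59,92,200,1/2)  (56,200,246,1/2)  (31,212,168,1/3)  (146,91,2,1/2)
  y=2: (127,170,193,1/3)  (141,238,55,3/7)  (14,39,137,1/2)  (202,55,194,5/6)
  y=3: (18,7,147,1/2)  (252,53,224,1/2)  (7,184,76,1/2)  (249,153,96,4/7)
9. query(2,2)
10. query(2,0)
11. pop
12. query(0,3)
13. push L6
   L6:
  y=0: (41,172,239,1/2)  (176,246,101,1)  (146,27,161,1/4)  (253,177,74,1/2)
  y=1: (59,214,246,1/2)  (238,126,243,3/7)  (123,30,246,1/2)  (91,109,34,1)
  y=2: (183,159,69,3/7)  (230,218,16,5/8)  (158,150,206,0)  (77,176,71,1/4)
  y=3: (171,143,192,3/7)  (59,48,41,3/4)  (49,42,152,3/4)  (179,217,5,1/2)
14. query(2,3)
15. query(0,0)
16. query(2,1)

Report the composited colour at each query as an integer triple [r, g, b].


at x=2,y=1 over L1,L2:
after L1 α=1/4: [50, 215/4, 125/2]
after L2 α=3/4: [181/2, 275/16, 905/8]
rounded: [90, 17, 113]

(1,1) stack=L1,L2; from [0,0,0]:
L1 α=1/2: [127/2, 183/2, 215/2]
L2 α=1/3: [152/3, 397/3, 448/3]
= [51, 132, 149]

(1,3) stack=L1,L2; from [0,0,0]:
L1 α=2/5: [82/5, 100, 214/5]
L2 α=1/3: [83/5, 134, 1198/15]
→ [17, 134, 80]

(2,2) stack=L1,L2,L3,L4,L5; from [0,0,0]:
after L1 α=2/5: [348/5, 432/5, 204/5]
after L2 α=1/3: [232/5, 1799/15, 868/15]
after L3 α=1: [251, 155, 212]
after L4 α=5/6: [751/6, 665/3, 1427/6]
after L5 α=1/2: [835/12, 391/3, 2249/12]
→ [70, 130, 187]

query (2,0) [L1,L2,L3,L4,L5] — begin 0,0,0
after L1 α=4/7: [912/7, 892/7, 984/7]
after L2 α=2/3: [1654/21, 3776/21, 2468/21]
after L3 α=1/2: [1058/21, 4763/42, 2956/21]
after L4 α=2/3: [4460/63, 21983/126, 9130/63]
after L5 α=3/7: [33149/441, 73261/441, 62224/441]
→ [75, 166, 141]

(0,3) stack=L1,L2,L3,L4; from [0,0,0]:
L1 α=6/7: [24/7, 144/7, 786/7]
L2 α=1/2: [927/14, 177/7, 1023/7]
L3 α=4/5: [10223/70, 401/35, 3627/35]
L4 α=1/2: [10643/140, 4488/35, 4036/35]
→ [76, 128, 115]

at x=2,y=3 over L1,L2,L3,L4,L6:
+L1 (α=3/7) → [690/7, 426/7, 540/7]
+L2 (α=1) → [128, 23, 250]
+L3 (α=2/3) → [400/3, 41/3, 248]
+L4 (α=1/2) → [251/3, 319/3, 221]
+L6 (α=3/4) → [173/3, 697/12, 677/4]
rounded: [58, 58, 169]

(0,0) stack=L1,L2,L3,L4,L6; from [0,0,0]:
+L1 (α=0) → [0, 0, 0]
+L2 (α=3/4) → [327/4, 411/4, 138]
+L3 (α=1/2) → [1275/8, 831/8, 245/2]
+L4 (α=1/6) → [7399/48, 4763/48, 447/4]
+L6 (α=1/2) → [9367/96, 13019/96, 1403/8]
→ [98, 136, 175]

at x=2,y=1 over L1,L2,L3,L4,L6:
+L1 (α=1/4) → [50, 215/4, 125/2]
+L2 (α=3/4) → [181/2, 275/16, 905/8]
+L3 (α=1/2) → [515/4, 3715/32, 1289/16]
+L4 (α=0) → [515/4, 3715/32, 1289/16]
+L6 (α=1/2) → [1007/8, 4675/64, 5225/32]
→ [126, 73, 163]


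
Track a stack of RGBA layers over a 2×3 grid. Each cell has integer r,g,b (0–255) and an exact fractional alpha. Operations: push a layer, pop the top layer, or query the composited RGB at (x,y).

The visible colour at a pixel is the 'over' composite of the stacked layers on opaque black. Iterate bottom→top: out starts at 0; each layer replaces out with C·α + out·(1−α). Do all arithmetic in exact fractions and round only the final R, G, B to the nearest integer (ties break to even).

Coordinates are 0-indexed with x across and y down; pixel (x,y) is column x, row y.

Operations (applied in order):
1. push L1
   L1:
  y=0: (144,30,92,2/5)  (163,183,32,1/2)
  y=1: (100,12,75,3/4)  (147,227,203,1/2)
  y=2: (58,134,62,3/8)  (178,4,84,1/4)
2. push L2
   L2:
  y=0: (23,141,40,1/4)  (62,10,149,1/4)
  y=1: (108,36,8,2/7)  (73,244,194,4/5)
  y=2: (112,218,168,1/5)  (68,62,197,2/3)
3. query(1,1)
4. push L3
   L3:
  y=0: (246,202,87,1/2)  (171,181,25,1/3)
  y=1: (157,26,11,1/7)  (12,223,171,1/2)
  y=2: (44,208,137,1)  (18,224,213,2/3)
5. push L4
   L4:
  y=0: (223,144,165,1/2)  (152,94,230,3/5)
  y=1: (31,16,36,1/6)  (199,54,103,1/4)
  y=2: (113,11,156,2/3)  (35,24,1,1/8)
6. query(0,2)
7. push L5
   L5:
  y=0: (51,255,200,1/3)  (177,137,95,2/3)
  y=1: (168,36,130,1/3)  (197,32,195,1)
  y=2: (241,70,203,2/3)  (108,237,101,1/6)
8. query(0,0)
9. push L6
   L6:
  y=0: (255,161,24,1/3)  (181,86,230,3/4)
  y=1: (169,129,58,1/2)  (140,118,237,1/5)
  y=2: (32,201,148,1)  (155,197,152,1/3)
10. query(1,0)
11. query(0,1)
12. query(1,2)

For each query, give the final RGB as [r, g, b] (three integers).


at x=1,y=1 over L1,L2:
+L1 (α=1/2) → [147/2, 227/2, 203/2]
+L2 (α=4/5) → [731/10, 2179/10, 351/2]
→ [73, 218, 176]

at x=0,y=2 over L1,L2,L3,L4:
L1 α=3/8: [87/4, 201/4, 93/4]
L2 α=1/5: [199/5, 419/5, 261/5]
L3 α=1: [44, 208, 137]
L4 α=2/3: [90, 230/3, 449/3]
= [90, 77, 150]

at x=0,y=0 over L1,L2,L3,L4,L5:
+L1 (α=2/5) → [288/5, 12, 184/5]
+L2 (α=1/4) → [979/20, 177/4, 188/5]
+L3 (α=1/2) → [5899/40, 985/8, 623/10]
+L4 (α=1/2) → [14819/80, 2137/16, 2273/20]
+L5 (α=1/3) → [16859/120, 4177/24, 4273/30]
= [140, 174, 142]

(1,0) stack=L1,L2,L3,L4,L5,L6; from [0,0,0]:
after L1 α=1/2: [163/2, 183/2, 16]
after L2 α=1/4: [613/8, 569/8, 197/4]
after L3 α=1/3: [1297/12, 431/4, 247/6]
after L4 α=3/5: [4033/30, 199/2, 2317/15]
after L5 α=2/3: [14653/90, 249/2, 5167/45]
after L6 α=3/4: [63523/360, 765/8, 36217/180]
rounded: [176, 96, 201]

query (0,1) [L1,L2,L3,L4,L5,L6] — begin 0,0,0
L1 α=3/4: [75, 9, 225/4]
L2 α=2/7: [591/7, 117/7, 1189/28]
L3 α=1/7: [4645/49, 884/49, 3721/98]
L4 α=1/6: [4124/49, 2602/147, 22133/588]
L5 α=1/3: [16480/147, 10496/441, 60353/882]
L6 α=1/2: [41323/294, 67385/882, 111509/1764]
= [141, 76, 63]

query (1,2) [L1,L2,L3,L4,L5,L6] — begin 0,0,0
after L1 α=1/4: [89/2, 1, 21]
after L2 α=2/3: [361/6, 125/3, 415/3]
after L3 α=2/3: [577/18, 1469/9, 1693/9]
after L4 α=1/8: [4669/144, 10499/72, 2965/18]
after L5 α=1/6: [38897/864, 69559/432, 16643/108]
after L6 α=1/3: [105857/1296, 112111/648, 24851/162]
→ [82, 173, 153]


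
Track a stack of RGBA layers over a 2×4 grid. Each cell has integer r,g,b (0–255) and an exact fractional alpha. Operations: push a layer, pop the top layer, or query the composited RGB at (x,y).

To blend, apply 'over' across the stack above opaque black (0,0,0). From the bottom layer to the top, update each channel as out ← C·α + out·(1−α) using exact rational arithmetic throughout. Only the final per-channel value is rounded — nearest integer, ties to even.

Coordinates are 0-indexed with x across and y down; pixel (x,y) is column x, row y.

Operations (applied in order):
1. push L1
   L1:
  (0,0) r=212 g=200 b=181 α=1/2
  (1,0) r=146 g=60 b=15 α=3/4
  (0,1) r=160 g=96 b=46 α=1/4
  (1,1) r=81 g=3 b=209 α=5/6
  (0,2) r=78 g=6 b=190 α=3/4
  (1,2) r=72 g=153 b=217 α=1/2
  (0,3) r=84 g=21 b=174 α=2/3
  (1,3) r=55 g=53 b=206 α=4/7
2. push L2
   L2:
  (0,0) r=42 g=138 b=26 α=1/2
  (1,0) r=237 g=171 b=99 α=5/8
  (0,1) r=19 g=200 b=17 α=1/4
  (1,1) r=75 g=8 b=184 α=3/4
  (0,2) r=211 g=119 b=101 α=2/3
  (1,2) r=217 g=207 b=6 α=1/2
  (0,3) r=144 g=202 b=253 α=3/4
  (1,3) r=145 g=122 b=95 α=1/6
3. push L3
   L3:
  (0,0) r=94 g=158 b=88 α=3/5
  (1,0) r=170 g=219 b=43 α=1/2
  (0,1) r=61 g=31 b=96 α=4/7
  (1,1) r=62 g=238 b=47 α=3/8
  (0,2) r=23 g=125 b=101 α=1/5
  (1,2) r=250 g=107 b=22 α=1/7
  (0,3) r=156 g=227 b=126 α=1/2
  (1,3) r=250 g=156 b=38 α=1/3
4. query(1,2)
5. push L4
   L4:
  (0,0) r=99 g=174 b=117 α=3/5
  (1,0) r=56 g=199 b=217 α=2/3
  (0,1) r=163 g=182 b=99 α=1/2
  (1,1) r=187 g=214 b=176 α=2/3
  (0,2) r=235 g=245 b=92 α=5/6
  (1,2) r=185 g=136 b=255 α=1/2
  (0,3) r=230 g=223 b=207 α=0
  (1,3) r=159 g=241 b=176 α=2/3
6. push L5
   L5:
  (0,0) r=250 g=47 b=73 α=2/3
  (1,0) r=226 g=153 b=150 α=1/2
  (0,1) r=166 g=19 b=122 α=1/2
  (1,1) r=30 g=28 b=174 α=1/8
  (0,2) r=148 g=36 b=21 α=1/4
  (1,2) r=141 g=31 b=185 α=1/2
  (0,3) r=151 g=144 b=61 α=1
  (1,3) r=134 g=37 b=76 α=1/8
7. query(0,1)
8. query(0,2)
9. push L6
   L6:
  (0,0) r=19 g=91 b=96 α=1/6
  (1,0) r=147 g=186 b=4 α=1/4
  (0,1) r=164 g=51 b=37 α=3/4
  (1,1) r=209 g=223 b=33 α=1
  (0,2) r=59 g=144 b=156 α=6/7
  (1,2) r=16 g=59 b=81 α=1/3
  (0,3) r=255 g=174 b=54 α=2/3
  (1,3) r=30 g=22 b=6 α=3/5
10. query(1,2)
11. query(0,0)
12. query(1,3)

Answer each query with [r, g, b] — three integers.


at x=1,y=2 over L1,L2,L3:
L1 α=1/2: [36, 153/2, 217/2]
L2 α=1/2: [253/2, 567/4, 229/4]
L3 α=1/7: [1009/7, 1915/14, 731/14]
rounded: [144, 137, 52]

at x=0,y=1 over L1,L2,L3,L4,L5:
after L1 α=1/4: [40, 24, 23/2]
after L2 α=1/4: [139/4, 68, 103/8]
after L3 α=4/7: [199/4, 328/7, 483/8]
after L4 α=1/2: [851/8, 801/7, 1275/16]
after L5 α=1/2: [2179/16, 467/7, 3227/32]
= [136, 67, 101]

query (0,2) [L1,L2,L3,L4,L5] — begin 0,0,0
+L1 (α=3/4) → [117/2, 9/2, 285/2]
+L2 (α=2/3) → [961/6, 485/6, 689/6]
+L3 (α=1/5) → [1991/15, 269/3, 1681/15]
+L4 (α=5/6) → [9808/45, 1972/9, 8581/90]
+L5 (α=1/4) → [3007/15, 520/3, 9211/120]
→ [200, 173, 77]

at x=1,y=2 over L1,L2,L3,L4,L5,L6:
L1 α=1/2: [36, 153/2, 217/2]
L2 α=1/2: [253/2, 567/4, 229/4]
L3 α=1/7: [1009/7, 1915/14, 731/14]
L4 α=1/2: [1152/7, 3819/28, 4301/28]
L5 α=1/2: [2139/14, 4687/56, 9481/56]
L6 α=1/3: [2251/21, 2113/28, 11749/84]
→ [107, 75, 140]

query (0,0) [L1,L2,L3,L4,L5,L6] — begin 0,0,0
L1 α=1/2: [106, 100, 181/2]
L2 α=1/2: [74, 119, 233/4]
L3 α=3/5: [86, 712/5, 761/10]
L4 α=3/5: [469/5, 4034/25, 2516/25]
L5 α=2/3: [2969/15, 2128/25, 6166/75]
L6 α=1/6: [1513/9, 861/10, 3803/45]
rounded: [168, 86, 85]

at x=1,y=3 over L1,L2,L3,L4,L5,L6:
after L1 α=4/7: [220/7, 212/7, 824/7]
after L2 α=1/6: [705/14, 319/7, 1595/14]
after L3 α=1/3: [2455/21, 1730/21, 1861/21]
after L4 α=2/3: [9133/63, 11852/63, 9253/63]
after L5 α=1/8: [10339/72, 12185/72, 9937/72]
after L6 α=3/5: [13579/180, 14561/180, 2117/36]
→ [75, 81, 59]


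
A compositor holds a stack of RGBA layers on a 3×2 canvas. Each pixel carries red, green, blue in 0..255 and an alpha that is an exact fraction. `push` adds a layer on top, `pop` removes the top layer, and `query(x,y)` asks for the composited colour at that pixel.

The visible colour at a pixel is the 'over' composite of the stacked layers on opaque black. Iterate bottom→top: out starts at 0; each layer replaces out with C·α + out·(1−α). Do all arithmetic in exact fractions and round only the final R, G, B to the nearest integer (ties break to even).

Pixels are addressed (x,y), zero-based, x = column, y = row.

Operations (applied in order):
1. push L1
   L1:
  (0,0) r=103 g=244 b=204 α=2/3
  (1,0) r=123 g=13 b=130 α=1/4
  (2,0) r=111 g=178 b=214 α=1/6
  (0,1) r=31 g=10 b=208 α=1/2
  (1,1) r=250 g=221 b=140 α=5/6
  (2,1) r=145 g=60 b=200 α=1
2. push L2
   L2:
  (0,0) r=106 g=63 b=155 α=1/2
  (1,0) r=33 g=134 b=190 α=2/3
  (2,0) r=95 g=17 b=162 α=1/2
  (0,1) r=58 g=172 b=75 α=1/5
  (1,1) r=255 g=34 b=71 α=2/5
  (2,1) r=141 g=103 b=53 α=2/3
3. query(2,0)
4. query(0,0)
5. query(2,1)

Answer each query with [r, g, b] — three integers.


at x=2,y=0 over L1,L2:
L1 α=1/6: [37/2, 89/3, 107/3]
L2 α=1/2: [227/4, 70/3, 593/6]
= [57, 23, 99]

at x=0,y=0 over L1,L2:
+L1 (α=2/3) → [206/3, 488/3, 136]
+L2 (α=1/2) → [262/3, 677/6, 291/2]
→ [87, 113, 146]

at x=2,y=1 over L1,L2:
after L1 α=1: [145, 60, 200]
after L2 α=2/3: [427/3, 266/3, 102]
= [142, 89, 102]


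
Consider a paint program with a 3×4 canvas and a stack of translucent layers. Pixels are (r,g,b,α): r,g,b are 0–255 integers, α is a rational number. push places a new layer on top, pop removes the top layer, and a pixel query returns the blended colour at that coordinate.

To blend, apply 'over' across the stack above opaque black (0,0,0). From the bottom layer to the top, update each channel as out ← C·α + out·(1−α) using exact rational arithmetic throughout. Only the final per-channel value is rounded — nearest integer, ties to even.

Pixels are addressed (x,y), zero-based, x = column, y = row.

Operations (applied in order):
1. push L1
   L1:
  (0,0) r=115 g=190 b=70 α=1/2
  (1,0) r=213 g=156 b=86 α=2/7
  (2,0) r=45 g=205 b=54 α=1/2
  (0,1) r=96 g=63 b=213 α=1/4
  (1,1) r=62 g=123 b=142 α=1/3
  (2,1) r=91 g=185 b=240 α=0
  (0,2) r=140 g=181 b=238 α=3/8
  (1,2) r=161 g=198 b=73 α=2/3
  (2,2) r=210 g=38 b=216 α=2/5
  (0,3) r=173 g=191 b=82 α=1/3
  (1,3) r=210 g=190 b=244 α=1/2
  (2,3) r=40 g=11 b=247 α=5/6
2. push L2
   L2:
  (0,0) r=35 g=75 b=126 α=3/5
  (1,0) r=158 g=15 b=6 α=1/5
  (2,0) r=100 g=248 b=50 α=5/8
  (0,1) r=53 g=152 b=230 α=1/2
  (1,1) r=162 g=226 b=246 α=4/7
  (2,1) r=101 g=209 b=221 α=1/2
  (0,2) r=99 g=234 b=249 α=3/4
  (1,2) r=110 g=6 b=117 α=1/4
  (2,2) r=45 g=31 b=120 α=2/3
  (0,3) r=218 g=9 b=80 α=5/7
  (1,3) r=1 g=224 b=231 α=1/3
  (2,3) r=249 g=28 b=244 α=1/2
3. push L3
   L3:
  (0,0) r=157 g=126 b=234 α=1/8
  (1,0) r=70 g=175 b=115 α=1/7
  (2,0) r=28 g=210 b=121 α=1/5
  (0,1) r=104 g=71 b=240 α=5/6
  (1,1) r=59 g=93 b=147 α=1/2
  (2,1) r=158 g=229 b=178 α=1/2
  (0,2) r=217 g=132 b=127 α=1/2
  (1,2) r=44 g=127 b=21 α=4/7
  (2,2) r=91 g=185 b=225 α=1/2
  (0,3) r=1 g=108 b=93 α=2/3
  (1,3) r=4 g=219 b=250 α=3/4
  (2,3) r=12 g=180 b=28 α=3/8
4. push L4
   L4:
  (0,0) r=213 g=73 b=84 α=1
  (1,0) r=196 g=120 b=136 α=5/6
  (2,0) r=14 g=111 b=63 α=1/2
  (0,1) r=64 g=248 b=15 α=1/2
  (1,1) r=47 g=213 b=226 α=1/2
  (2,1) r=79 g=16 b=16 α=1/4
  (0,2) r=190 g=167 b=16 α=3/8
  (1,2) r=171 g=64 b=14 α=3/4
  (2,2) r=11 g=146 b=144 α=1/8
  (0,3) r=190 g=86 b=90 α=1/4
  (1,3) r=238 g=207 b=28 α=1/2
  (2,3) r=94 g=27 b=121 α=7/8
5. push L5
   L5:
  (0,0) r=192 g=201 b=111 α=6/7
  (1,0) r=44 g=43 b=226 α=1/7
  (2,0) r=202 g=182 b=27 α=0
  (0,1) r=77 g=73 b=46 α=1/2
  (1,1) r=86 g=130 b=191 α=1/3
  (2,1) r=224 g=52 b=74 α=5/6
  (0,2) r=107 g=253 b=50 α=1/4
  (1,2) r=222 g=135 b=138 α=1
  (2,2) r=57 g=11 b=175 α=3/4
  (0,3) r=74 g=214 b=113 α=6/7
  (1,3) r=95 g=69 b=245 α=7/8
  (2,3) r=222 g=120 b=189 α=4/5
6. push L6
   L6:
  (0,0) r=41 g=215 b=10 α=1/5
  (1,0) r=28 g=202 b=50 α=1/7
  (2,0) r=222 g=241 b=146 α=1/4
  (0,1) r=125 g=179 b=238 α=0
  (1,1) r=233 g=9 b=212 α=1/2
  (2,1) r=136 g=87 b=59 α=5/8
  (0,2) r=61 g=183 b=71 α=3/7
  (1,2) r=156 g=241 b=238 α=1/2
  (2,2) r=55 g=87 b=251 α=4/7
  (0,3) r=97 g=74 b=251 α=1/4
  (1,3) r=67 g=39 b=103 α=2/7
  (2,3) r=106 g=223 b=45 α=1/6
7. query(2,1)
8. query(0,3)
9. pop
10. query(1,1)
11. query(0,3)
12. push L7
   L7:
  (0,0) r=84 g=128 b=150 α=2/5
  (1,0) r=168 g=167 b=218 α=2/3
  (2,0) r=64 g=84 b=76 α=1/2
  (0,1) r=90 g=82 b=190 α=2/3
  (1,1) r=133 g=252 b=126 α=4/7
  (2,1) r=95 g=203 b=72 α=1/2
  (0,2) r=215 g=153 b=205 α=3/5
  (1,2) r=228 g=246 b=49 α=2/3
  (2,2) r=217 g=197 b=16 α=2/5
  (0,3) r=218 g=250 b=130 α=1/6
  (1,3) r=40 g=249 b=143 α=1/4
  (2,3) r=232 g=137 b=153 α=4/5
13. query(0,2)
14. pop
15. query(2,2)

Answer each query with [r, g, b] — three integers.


at x=2,y=1 over L1,L2,L3,L4,L5,L6:
L1 α=0: [0, 0, 0]
L2 α=1/2: [101/2, 209/2, 221/2]
L3 α=1/2: [417/4, 667/4, 577/4]
L4 α=1/4: [1567/16, 2065/16, 1795/16]
L5 α=5/6: [19487/96, 2075/32, 7715/96]
L6 α=5/8: [41247/256, 20145/256, 17155/256]
rounded: [161, 79, 67]

at x=0,y=3 over L1,L2,L3,L4,L5,L6:
L1 α=1/3: [173/3, 191/3, 82/3]
L2 α=5/7: [3616/21, 517/21, 1364/21]
L3 α=2/3: [3658/63, 5053/63, 5270/63]
L4 α=1/4: [1912/21, 6859/84, 1790/21]
L5 α=6/7: [11236/147, 114715/588, 16028/147]
L6 α=1/4: [15989/196, 129219/784, 28327/196]
rounded: [82, 165, 145]

query (1,1) [L1,L2,L3,L4,L5] — begin 0,0,0
after L1 α=1/3: [62/3, 41, 142/3]
after L2 α=4/7: [710/7, 1027/7, 1126/7]
after L3 α=1/2: [1123/14, 839/7, 2155/14]
after L4 α=1/2: [1781/28, 1165/7, 5319/28]
after L5 α=1/3: [995/14, 1080/7, 7993/42]
= [71, 154, 190]

at x=0,y=3 over L1,L2,L3,L4,L5:
+L1 (α=1/3) → [173/3, 191/3, 82/3]
+L2 (α=5/7) → [3616/21, 517/21, 1364/21]
+L3 (α=2/3) → [3658/63, 5053/63, 5270/63]
+L4 (α=1/4) → [1912/21, 6859/84, 1790/21]
+L5 (α=6/7) → [11236/147, 114715/588, 16028/147]
= [76, 195, 109]

query (0,2) [L1,L2,L3,L4,L5,L7] — begin 0,0,0
+L1 (α=3/8) → [105/2, 543/8, 357/4]
+L2 (α=3/4) → [699/8, 6159/32, 3345/16]
+L3 (α=1/2) → [2435/16, 10383/64, 5377/32]
+L4 (α=3/8) → [21295/128, 83979/512, 28421/256]
+L5 (α=1/4) → [77581/512, 381473/2048, 98063/1024]
+L7 (α=3/5) → [242701/1280, 851489/5120, 412943/2560]
rounded: [190, 166, 161]

at x=2,y=2 over L1,L2,L3,L4,L5:
L1 α=2/5: [84, 76/5, 432/5]
L2 α=2/3: [58, 386/15, 544/5]
L3 α=1/2: [149/2, 3161/30, 1669/10]
L4 α=1/8: [1065/16, 26507/240, 13123/80]
L5 α=3/4: [3801/64, 34427/960, 55123/320]
= [59, 36, 172]


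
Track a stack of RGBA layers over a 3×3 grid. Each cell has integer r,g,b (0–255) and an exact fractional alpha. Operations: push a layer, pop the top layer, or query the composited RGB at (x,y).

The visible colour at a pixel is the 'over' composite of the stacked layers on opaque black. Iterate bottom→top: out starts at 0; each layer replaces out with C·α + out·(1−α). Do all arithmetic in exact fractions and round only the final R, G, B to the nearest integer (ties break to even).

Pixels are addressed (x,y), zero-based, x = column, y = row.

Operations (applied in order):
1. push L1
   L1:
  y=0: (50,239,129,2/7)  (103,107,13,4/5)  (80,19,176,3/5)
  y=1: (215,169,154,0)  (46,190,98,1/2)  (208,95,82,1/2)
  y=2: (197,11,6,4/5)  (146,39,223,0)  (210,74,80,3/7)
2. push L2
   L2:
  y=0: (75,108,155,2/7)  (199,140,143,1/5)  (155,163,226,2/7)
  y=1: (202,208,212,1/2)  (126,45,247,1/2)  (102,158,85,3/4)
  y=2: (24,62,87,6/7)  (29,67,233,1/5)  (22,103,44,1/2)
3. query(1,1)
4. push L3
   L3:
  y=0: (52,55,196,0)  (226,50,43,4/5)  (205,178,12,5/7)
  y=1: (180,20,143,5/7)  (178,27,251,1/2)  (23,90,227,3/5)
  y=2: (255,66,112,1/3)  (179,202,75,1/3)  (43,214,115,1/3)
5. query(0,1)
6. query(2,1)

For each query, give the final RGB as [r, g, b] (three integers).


at x=1,y=1 over L1,L2:
+L1 (α=1/2) → [23, 95, 49]
+L2 (α=1/2) → [149/2, 70, 148]
→ [74, 70, 148]

query (0,1) [L1,L2,L3] — begin 0,0,0
L1 α=0: [0, 0, 0]
L2 α=1/2: [101, 104, 106]
L3 α=5/7: [1102/7, 44, 927/7]
rounded: [157, 44, 132]

(2,1) stack=L1,L2,L3; from [0,0,0]:
after L1 α=1/2: [104, 95/2, 41]
after L2 α=3/4: [205/2, 1043/8, 74]
after L3 α=3/5: [274/5, 2123/20, 829/5]
rounded: [55, 106, 166]


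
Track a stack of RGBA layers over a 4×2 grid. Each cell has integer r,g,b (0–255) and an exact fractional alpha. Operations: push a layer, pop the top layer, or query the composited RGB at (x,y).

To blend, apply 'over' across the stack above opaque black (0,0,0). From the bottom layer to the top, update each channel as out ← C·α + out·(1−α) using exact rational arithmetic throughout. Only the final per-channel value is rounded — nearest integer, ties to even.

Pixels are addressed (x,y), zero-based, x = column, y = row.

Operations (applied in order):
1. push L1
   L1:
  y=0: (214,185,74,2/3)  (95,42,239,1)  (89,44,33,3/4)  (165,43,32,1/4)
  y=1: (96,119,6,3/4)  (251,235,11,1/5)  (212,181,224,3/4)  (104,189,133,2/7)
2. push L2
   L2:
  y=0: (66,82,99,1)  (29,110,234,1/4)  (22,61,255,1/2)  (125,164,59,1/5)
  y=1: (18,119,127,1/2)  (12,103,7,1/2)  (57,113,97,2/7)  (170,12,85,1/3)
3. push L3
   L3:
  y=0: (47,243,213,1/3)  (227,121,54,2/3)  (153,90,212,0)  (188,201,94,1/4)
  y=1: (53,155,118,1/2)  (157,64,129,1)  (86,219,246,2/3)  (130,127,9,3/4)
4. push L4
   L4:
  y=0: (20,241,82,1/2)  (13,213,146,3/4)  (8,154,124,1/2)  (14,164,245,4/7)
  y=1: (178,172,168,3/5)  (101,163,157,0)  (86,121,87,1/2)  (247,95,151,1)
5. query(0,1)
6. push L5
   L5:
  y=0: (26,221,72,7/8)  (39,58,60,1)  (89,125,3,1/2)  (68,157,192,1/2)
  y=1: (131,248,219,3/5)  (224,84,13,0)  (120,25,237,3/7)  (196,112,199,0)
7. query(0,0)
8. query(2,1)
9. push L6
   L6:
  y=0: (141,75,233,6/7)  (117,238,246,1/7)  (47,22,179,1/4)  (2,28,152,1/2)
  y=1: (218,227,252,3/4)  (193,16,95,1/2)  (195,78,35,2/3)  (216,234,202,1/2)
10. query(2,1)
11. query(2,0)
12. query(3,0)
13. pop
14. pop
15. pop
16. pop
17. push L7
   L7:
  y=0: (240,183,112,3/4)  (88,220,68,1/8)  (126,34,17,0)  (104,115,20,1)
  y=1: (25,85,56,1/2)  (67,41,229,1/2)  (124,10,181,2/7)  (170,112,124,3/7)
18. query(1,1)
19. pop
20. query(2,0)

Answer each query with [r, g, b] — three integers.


query (0,1) [L1,L2,L3,L4] — begin 0,0,0
L1 α=3/4: [72, 357/4, 9/2]
L2 α=1/2: [45, 833/8, 263/4]
L3 α=1/2: [49, 2073/16, 735/8]
L4 α=3/5: [632/5, 6201/40, 2751/20]
rounded: [126, 155, 138]

(0,0) stack=L1,L2,L3,L4,L5; from [0,0,0]:
+L1 (α=2/3) → [428/3, 370/3, 148/3]
+L2 (α=1) → [66, 82, 99]
+L3 (α=1/3) → [179/3, 407/3, 137]
+L4 (α=1/2) → [239/6, 565/3, 219/2]
+L5 (α=7/8) → [1331/48, 2603/12, 1227/16]
→ [28, 217, 77]

query (2,1) [L1,L2,L3,L4,L5] — begin 0,0,0
after L1 α=3/4: [159, 543/4, 168]
after L2 α=2/7: [909/7, 517/4, 1034/7]
after L3 α=2/3: [2113/21, 2269/12, 4478/21]
after L4 α=1/2: [3919/42, 3721/24, 6305/42]
after L5 α=3/7: [15398/147, 4171/42, 27541/147]
= [105, 99, 187]

(2,1) stack=L1,L2,L3,L4,L5,L6; from [0,0,0]:
L1 α=3/4: [159, 543/4, 168]
L2 α=2/7: [909/7, 517/4, 1034/7]
L3 α=2/3: [2113/21, 2269/12, 4478/21]
L4 α=1/2: [3919/42, 3721/24, 6305/42]
L5 α=3/7: [15398/147, 4171/42, 27541/147]
L6 α=2/3: [72728/441, 10723/126, 37831/441]
→ [165, 85, 86]

at x=2,y=0 over L1,L2,L3,L4,L5,L6:
+L1 (α=3/4) → [267/4, 33, 99/4]
+L2 (α=1/2) → [355/8, 47, 1119/8]
+L3 (α=0) → [355/8, 47, 1119/8]
+L4 (α=1/2) → [419/16, 201/2, 2111/16]
+L5 (α=1/2) → [1843/32, 451/4, 2159/32]
+L6 (α=1/4) → [7033/128, 1441/16, 12205/128]
rounded: [55, 90, 95]

query (3,0) [L1,L2,L3,L4,L5,L6] — begin 0,0,0
+L1 (α=1/4) → [165/4, 43/4, 8]
+L2 (α=1/5) → [58, 207/5, 91/5]
+L3 (α=1/4) → [181/2, 813/10, 743/20]
+L4 (α=4/7) → [655/14, 8999/70, 21829/140]
+L5 (α=1/2) → [1607/28, 19989/140, 48709/280]
+L6 (α=1/2) → [1663/56, 23909/280, 91269/560]
= [30, 85, 163]

(1,1) stack=L1,L2,L7; from [0,0,0]:
after L1 α=1/5: [251/5, 47, 11/5]
after L2 α=1/2: [311/10, 75, 23/5]
after L7 α=1/2: [981/20, 58, 584/5]
rounded: [49, 58, 117]

at x=2,y=0 over L1,L2:
L1 α=3/4: [267/4, 33, 99/4]
L2 α=1/2: [355/8, 47, 1119/8]
rounded: [44, 47, 140]


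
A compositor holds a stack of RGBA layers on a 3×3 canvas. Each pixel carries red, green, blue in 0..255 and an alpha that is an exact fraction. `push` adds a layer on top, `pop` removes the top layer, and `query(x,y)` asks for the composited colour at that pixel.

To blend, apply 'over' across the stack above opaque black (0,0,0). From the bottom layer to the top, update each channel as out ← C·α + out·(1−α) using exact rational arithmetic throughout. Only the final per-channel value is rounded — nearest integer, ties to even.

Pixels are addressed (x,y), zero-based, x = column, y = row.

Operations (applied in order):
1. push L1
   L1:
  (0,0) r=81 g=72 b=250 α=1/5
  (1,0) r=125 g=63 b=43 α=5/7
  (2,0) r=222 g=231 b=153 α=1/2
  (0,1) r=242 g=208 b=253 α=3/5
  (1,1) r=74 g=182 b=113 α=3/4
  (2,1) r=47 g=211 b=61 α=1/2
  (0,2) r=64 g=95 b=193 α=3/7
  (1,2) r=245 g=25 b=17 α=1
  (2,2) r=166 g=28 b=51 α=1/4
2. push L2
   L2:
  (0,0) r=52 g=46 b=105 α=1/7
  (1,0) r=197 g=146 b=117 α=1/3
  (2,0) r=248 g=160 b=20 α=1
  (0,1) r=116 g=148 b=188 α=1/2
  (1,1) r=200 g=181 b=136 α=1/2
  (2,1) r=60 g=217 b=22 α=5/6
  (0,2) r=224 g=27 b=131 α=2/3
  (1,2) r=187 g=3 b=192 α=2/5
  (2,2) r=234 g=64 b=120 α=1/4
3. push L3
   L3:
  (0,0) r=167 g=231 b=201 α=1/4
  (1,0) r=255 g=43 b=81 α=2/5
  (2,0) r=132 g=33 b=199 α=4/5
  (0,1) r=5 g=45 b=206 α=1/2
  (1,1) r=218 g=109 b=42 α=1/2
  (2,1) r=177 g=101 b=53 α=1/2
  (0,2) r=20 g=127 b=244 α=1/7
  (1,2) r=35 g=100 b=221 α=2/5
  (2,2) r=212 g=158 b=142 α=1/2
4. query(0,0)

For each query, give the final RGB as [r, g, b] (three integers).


query (0,0) [L1,L2,L3] — begin 0,0,0
after L1 α=1/5: [81/5, 72/5, 50]
after L2 α=1/7: [746/35, 662/35, 405/7]
after L3 α=1/4: [8083/140, 10071/140, 1311/14]
rounded: [58, 72, 94]
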